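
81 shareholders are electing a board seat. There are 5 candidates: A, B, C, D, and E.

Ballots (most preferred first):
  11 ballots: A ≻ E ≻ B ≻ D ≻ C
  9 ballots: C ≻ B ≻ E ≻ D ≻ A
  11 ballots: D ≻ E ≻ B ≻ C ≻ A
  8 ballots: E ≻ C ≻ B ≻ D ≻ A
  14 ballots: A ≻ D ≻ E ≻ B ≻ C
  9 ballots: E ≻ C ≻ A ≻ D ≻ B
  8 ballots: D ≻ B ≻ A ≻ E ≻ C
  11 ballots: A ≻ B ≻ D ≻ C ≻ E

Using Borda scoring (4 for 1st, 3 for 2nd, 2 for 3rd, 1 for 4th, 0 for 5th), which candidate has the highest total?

E

A: 11×4 + 9×0 + 11×0 + 8×0 + 14×4 + 9×2 + 8×2 + 11×4 = 178
B: 11×2 + 9×3 + 11×2 + 8×2 + 14×1 + 9×0 + 8×3 + 11×3 = 158
C: 11×0 + 9×4 + 11×1 + 8×3 + 14×0 + 9×3 + 8×0 + 11×1 = 109
D: 11×1 + 9×1 + 11×4 + 8×1 + 14×3 + 9×1 + 8×4 + 11×2 = 177
E: 11×3 + 9×2 + 11×3 + 8×4 + 14×2 + 9×4 + 8×1 + 11×0 = 188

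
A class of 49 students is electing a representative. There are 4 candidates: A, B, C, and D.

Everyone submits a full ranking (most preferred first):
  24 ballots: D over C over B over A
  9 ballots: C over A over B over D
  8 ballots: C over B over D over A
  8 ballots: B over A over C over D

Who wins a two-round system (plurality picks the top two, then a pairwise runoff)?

C

Round 1 first-place votes: A 0, B 8, C 17, D 24. D and C advance.
Runoff: D is ranked above C on 24 ballots, C above D on 25.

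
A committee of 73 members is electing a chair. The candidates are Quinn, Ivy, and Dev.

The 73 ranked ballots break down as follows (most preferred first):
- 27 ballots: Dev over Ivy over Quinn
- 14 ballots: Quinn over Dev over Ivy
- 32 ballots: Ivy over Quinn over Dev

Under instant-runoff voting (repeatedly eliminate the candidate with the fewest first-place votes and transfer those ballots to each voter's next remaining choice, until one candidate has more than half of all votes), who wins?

Round 1: Quinn 14, Ivy 32, Dev 27. Quinn eliminated.
Round 2: Ivy 32, Dev 41. Dev has a majority (≥37).

Dev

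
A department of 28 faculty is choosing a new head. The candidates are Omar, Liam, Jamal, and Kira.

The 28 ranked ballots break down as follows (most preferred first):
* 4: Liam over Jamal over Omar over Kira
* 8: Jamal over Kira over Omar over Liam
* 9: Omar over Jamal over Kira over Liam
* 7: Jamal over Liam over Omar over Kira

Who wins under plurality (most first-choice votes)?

Jamal

First-place votes: Omar 9, Liam 4, Jamal 15, Kira 0.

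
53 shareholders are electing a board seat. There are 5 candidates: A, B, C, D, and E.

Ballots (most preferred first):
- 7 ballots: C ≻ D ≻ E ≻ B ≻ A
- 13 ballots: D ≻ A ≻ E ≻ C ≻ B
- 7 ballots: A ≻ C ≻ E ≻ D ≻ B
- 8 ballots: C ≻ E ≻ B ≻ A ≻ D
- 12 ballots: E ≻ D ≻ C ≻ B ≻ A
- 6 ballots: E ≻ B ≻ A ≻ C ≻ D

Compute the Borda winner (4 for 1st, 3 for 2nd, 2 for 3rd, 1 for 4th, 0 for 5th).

A: 7×0 + 13×3 + 7×4 + 8×1 + 12×0 + 6×2 = 87
B: 7×1 + 13×0 + 7×0 + 8×2 + 12×1 + 6×3 = 53
C: 7×4 + 13×1 + 7×3 + 8×4 + 12×2 + 6×1 = 124
D: 7×3 + 13×4 + 7×1 + 8×0 + 12×3 + 6×0 = 116
E: 7×2 + 13×2 + 7×2 + 8×3 + 12×4 + 6×4 = 150

E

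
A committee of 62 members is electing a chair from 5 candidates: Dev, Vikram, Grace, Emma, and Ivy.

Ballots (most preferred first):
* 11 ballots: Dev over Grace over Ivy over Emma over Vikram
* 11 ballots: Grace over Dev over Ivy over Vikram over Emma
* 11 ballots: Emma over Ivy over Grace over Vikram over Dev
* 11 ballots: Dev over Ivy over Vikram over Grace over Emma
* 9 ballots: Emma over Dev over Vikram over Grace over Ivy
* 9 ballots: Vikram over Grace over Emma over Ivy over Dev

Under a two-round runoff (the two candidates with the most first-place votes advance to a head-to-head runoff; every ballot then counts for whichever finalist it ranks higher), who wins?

Dev

Round 1 first-place votes: Dev 22, Vikram 9, Grace 11, Emma 20, Ivy 0. Dev and Emma advance.
Runoff: Dev is ranked above Emma on 33 ballots, Emma above Dev on 29.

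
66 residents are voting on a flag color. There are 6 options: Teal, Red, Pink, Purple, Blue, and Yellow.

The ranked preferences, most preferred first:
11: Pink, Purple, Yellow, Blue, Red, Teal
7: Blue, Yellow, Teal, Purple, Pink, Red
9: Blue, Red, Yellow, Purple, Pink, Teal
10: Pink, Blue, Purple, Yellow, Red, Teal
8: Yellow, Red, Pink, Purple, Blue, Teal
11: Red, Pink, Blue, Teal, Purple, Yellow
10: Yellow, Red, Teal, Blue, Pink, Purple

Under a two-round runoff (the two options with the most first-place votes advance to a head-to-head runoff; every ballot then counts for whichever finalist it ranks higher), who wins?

Yellow

Round 1 first-place votes: Teal 0, Red 11, Pink 21, Purple 0, Blue 16, Yellow 18. Pink and Yellow advance.
Runoff: Pink is ranked above Yellow on 32 ballots, Yellow above Pink on 34.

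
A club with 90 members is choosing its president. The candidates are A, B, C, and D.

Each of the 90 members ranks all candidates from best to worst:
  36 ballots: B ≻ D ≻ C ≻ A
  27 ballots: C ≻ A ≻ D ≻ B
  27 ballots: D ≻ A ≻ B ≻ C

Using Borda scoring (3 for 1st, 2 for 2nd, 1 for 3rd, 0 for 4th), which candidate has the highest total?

D

A: 36×0 + 27×2 + 27×2 = 108
B: 36×3 + 27×0 + 27×1 = 135
C: 36×1 + 27×3 + 27×0 = 117
D: 36×2 + 27×1 + 27×3 = 180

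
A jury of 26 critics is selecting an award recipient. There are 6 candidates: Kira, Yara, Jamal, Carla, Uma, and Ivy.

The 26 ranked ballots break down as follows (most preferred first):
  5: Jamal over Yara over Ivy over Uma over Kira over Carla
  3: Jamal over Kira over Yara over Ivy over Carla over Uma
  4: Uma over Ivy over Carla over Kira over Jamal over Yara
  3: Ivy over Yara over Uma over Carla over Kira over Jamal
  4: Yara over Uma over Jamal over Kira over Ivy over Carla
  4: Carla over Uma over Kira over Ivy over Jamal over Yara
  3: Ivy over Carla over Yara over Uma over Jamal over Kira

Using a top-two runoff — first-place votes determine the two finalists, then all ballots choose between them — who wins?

Round 1 first-place votes: Kira 0, Yara 4, Jamal 8, Carla 4, Uma 4, Ivy 6. Jamal and Ivy advance.
Runoff: Jamal is ranked above Ivy on 12 ballots, Ivy above Jamal on 14.

Ivy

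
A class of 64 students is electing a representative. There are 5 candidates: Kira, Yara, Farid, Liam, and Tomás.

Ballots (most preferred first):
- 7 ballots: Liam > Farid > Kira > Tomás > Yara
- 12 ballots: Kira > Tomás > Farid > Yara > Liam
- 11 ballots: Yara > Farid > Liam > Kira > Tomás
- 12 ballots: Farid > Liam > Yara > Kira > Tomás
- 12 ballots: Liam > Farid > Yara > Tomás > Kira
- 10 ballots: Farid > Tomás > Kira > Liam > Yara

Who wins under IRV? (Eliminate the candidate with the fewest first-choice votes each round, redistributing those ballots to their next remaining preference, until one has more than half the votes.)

Round 1: Kira 12, Yara 11, Farid 22, Liam 19, Tomás 0. Tomás eliminated.
Round 2: Kira 12, Yara 11, Farid 22, Liam 19. Yara eliminated.
Round 3: Kira 12, Farid 33, Liam 19. Farid has a majority (≥33).

Farid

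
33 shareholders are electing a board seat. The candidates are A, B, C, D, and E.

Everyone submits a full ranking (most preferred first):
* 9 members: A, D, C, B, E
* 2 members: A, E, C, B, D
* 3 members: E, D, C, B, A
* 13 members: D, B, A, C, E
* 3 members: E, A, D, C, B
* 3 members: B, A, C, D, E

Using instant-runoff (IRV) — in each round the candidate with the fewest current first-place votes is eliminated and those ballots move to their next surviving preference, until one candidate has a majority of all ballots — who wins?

Round 1: A 11, B 3, C 0, D 13, E 6. C eliminated.
Round 2: A 11, B 3, D 13, E 6. B eliminated.
Round 3: A 14, D 13, E 6. E eliminated.
Round 4: A 17, D 16. A has a majority (≥17).

A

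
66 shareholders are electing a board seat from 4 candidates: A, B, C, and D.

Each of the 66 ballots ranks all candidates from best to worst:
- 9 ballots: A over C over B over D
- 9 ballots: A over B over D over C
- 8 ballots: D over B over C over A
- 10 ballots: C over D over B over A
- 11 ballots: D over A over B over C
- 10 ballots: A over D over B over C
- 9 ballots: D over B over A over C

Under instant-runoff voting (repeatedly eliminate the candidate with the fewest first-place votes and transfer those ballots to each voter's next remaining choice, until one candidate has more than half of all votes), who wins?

Round 1: A 28, B 0, C 10, D 28. B eliminated.
Round 2: A 28, C 10, D 28. C eliminated.
Round 3: A 28, D 38. D has a majority (≥34).

D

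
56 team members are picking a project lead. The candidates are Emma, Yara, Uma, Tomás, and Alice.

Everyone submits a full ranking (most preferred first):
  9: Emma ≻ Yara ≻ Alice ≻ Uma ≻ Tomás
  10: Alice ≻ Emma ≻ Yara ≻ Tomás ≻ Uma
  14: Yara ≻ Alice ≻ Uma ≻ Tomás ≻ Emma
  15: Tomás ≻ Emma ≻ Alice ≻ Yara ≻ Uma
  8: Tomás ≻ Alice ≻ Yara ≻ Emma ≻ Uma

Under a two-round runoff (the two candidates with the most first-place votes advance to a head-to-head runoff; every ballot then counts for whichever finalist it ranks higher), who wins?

Yara

Round 1 first-place votes: Emma 9, Yara 14, Uma 0, Tomás 23, Alice 10. Tomás and Yara advance.
Runoff: Tomás is ranked above Yara on 23 ballots, Yara above Tomás on 33.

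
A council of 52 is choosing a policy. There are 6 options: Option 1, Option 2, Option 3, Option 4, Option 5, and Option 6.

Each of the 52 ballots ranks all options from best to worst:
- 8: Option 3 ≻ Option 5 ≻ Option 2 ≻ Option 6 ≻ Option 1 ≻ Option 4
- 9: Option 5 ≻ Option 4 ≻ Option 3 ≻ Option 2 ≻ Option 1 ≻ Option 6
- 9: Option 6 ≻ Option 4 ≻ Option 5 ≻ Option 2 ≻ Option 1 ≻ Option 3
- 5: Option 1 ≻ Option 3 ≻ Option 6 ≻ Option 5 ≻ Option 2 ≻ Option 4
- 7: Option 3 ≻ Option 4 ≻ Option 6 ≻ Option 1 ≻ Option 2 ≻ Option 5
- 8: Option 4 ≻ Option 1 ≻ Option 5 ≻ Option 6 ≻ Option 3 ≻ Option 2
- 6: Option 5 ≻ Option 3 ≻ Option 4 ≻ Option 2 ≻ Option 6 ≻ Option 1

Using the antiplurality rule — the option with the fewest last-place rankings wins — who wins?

Option 1

Last-place votes: Option 1 6, Option 2 8, Option 3 9, Option 4 13, Option 5 7, Option 6 9.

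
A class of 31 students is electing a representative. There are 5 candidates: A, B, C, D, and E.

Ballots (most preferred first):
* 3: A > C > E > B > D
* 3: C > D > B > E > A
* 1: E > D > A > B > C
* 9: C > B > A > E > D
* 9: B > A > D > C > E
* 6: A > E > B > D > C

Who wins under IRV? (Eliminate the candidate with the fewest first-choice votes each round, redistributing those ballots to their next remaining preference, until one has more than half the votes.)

Round 1: A 9, B 9, C 12, D 0, E 1. D eliminated.
Round 2: A 9, B 9, C 12, E 1. E eliminated.
Round 3: A 10, B 9, C 12. B eliminated.
Round 4: A 19, C 12. A has a majority (≥16).

A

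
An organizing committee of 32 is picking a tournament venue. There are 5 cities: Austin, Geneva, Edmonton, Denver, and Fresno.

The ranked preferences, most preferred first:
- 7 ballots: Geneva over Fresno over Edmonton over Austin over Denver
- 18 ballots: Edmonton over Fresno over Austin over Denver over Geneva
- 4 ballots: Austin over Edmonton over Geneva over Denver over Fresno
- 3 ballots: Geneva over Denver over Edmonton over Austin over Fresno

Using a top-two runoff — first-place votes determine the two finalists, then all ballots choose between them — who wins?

Round 1 first-place votes: Austin 4, Geneva 10, Edmonton 18, Denver 0, Fresno 0. Edmonton and Geneva advance.
Runoff: Edmonton is ranked above Geneva on 22 ballots, Geneva above Edmonton on 10.

Edmonton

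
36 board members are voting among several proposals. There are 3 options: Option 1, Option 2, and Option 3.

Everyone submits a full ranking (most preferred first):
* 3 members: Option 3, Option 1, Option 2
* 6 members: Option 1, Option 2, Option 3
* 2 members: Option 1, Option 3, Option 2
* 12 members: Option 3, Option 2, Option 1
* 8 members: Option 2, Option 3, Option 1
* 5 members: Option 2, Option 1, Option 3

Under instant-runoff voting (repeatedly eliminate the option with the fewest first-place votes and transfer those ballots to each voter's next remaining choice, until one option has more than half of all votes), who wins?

Option 2

Round 1: Option 1 8, Option 2 13, Option 3 15. Option 1 eliminated.
Round 2: Option 2 19, Option 3 17. Option 2 has a majority (≥19).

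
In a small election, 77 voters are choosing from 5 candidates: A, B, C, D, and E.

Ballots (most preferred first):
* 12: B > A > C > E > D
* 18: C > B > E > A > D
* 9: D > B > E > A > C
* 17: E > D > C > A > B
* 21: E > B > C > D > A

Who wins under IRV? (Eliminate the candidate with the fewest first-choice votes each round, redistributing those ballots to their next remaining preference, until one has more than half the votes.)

Round 1: A 0, B 12, C 18, D 9, E 38. A eliminated.
Round 2: B 12, C 18, D 9, E 38. D eliminated.
Round 3: B 21, C 18, E 38. C eliminated.
Round 4: B 39, E 38. B has a majority (≥39).

B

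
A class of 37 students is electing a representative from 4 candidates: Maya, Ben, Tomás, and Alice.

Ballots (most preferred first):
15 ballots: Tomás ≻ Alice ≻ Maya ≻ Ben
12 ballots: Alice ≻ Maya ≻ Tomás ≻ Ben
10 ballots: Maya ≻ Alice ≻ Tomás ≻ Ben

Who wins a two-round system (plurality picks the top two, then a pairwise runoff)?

Alice

Round 1 first-place votes: Maya 10, Ben 0, Tomás 15, Alice 12. Tomás and Alice advance.
Runoff: Tomás is ranked above Alice on 15 ballots, Alice above Tomás on 22.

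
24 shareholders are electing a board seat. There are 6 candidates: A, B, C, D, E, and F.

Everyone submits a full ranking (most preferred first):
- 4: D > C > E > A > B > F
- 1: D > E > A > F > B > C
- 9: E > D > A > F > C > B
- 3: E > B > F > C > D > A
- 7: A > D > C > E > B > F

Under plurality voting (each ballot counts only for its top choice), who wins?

E

First-place votes: A 7, B 0, C 0, D 5, E 12, F 0.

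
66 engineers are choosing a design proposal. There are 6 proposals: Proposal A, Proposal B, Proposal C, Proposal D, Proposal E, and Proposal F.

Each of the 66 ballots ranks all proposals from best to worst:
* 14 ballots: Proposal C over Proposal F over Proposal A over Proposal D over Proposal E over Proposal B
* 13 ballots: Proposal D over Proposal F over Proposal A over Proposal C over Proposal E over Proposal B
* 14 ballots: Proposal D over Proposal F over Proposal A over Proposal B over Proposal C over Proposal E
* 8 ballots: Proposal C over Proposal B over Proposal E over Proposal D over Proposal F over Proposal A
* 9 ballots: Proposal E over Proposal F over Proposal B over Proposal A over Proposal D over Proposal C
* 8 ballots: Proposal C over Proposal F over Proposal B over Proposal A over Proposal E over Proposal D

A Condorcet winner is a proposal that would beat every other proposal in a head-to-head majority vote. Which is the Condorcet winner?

Proposal D vs Proposal A: 35–31
Proposal D vs Proposal B: 41–25
Proposal D vs Proposal C: 36–30
Proposal D vs Proposal E: 41–25
Proposal D vs Proposal F: 35–31
Proposal D beats every other proposal.

Proposal D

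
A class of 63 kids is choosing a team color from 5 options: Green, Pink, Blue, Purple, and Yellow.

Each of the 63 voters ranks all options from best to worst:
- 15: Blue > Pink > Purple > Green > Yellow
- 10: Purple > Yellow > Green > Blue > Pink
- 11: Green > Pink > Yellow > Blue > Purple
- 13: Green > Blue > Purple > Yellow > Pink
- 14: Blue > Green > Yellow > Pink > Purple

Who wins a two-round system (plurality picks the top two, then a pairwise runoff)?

Round 1 first-place votes: Green 24, Pink 0, Blue 29, Purple 10, Yellow 0. Blue and Green advance.
Runoff: Blue is ranked above Green on 29 ballots, Green above Blue on 34.

Green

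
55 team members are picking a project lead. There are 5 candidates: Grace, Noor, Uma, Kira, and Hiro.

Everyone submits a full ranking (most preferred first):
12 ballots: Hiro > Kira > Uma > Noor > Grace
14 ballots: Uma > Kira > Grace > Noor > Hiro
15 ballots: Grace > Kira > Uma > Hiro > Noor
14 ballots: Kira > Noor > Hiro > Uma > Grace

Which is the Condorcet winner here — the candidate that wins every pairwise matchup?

Kira

Kira vs Grace: 40–15
Kira vs Noor: 55–0
Kira vs Uma: 41–14
Kira vs Hiro: 43–12
Kira beats every other candidate.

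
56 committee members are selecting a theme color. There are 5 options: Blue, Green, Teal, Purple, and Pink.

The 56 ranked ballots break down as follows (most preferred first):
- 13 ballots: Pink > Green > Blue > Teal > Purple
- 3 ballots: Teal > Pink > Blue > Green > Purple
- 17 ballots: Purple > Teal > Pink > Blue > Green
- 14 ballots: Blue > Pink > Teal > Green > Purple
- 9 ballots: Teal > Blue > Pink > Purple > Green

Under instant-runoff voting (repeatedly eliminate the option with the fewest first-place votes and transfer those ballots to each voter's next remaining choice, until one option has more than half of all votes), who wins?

Blue

Round 1: Blue 14, Green 0, Teal 12, Purple 17, Pink 13. Green eliminated.
Round 2: Blue 14, Teal 12, Purple 17, Pink 13. Teal eliminated.
Round 3: Blue 23, Purple 17, Pink 16. Pink eliminated.
Round 4: Blue 39, Purple 17. Blue has a majority (≥29).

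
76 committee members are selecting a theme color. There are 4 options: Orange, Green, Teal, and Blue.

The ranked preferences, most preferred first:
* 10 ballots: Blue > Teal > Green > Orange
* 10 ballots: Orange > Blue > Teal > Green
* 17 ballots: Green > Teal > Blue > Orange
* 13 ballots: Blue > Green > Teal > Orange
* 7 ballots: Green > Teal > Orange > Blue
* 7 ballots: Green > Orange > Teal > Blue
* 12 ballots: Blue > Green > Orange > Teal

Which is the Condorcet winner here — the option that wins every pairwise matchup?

Blue vs Orange: 52–24
Blue vs Green: 45–31
Blue vs Teal: 45–31
Blue beats every other option.

Blue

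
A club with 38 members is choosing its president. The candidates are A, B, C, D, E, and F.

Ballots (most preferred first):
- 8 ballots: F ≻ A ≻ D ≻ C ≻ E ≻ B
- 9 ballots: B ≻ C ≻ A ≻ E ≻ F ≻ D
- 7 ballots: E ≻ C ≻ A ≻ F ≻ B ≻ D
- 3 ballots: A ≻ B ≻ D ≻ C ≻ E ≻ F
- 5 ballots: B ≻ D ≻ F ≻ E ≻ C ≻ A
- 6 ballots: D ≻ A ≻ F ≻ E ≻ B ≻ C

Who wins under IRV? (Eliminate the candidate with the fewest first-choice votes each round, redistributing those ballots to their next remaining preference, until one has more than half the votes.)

F

Round 1: A 3, B 14, C 0, D 6, E 7, F 8. C eliminated.
Round 2: A 3, B 14, D 6, E 7, F 8. A eliminated.
Round 3: B 17, D 6, E 7, F 8. D eliminated.
Round 4: B 17, E 7, F 14. E eliminated.
Round 5: B 17, F 21. F has a majority (≥20).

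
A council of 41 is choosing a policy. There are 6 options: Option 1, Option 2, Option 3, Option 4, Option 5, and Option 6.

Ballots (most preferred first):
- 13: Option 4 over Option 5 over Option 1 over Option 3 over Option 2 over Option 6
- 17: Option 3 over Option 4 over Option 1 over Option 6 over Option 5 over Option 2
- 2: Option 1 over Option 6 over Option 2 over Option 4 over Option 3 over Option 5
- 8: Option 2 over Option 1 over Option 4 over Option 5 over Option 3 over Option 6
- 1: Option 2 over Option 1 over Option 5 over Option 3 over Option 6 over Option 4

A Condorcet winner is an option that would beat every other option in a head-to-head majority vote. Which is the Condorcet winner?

Option 4 vs Option 1: 30–11
Option 4 vs Option 2: 30–11
Option 4 vs Option 3: 23–18
Option 4 vs Option 5: 40–1
Option 4 vs Option 6: 38–3
Option 4 beats every other option.

Option 4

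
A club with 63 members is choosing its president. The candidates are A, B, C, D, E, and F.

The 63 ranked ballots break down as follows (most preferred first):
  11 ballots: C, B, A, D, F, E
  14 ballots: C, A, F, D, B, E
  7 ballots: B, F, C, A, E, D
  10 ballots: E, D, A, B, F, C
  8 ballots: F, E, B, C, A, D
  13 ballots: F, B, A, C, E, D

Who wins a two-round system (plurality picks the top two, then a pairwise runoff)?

Round 1 first-place votes: A 0, B 7, C 25, D 0, E 10, F 21. C and F advance.
Runoff: C is ranked above F on 25 ballots, F above C on 38.

F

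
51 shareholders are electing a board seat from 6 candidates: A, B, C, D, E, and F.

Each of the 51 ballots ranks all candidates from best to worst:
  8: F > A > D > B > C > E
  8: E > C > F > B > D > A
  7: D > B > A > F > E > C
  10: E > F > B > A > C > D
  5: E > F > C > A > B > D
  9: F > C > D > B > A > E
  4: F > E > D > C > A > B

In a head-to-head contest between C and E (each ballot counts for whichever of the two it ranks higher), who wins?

E

C is ranked above E on 17 ballots; E above C on 34.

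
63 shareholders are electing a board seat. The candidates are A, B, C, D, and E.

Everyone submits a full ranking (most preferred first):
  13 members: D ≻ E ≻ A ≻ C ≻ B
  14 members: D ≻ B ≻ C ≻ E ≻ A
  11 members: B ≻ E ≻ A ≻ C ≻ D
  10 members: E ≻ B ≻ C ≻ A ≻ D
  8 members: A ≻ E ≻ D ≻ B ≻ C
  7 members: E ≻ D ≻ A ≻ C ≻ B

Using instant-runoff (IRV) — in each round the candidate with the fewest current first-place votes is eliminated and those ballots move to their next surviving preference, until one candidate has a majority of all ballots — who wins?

E

Round 1: A 8, B 11, C 0, D 27, E 17. C eliminated.
Round 2: A 8, B 11, D 27, E 17. A eliminated.
Round 3: B 11, D 27, E 25. B eliminated.
Round 4: D 27, E 36. E has a majority (≥32).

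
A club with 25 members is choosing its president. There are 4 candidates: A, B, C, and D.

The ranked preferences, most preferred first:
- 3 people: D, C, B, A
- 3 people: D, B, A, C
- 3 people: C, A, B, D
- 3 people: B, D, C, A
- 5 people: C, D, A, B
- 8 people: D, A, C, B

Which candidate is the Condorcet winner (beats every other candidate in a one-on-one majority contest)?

D vs A: 22–3
D vs B: 19–6
D vs C: 17–8
D beats every other candidate.

D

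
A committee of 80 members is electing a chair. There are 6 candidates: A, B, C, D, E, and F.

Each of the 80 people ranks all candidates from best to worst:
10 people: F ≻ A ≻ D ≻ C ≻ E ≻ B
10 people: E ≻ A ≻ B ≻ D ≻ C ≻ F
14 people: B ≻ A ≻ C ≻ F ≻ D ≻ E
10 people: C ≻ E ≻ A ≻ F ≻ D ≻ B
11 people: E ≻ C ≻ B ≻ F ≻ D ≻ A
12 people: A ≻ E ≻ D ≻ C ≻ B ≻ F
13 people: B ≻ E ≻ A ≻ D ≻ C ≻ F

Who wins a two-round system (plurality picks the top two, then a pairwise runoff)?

E

Round 1 first-place votes: A 12, B 27, C 10, D 0, E 21, F 10. B and E advance.
Runoff: B is ranked above E on 27 ballots, E above B on 53.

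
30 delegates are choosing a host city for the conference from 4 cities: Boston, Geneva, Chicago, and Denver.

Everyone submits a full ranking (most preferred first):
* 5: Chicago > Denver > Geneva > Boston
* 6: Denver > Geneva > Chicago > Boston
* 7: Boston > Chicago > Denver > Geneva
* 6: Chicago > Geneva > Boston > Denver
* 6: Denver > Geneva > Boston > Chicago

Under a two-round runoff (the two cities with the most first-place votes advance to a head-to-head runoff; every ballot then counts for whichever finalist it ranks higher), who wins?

Round 1 first-place votes: Boston 7, Geneva 0, Chicago 11, Denver 12. Denver and Chicago advance.
Runoff: Denver is ranked above Chicago on 12 ballots, Chicago above Denver on 18.

Chicago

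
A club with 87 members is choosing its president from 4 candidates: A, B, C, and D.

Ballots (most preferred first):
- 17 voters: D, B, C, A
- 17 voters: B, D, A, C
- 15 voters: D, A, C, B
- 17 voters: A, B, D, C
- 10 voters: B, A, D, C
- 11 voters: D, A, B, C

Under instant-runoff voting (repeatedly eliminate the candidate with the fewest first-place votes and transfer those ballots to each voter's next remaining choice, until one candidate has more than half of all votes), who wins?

Round 1: A 17, B 27, C 0, D 43. C eliminated.
Round 2: A 17, B 27, D 43. A eliminated.
Round 3: B 44, D 43. B has a majority (≥44).

B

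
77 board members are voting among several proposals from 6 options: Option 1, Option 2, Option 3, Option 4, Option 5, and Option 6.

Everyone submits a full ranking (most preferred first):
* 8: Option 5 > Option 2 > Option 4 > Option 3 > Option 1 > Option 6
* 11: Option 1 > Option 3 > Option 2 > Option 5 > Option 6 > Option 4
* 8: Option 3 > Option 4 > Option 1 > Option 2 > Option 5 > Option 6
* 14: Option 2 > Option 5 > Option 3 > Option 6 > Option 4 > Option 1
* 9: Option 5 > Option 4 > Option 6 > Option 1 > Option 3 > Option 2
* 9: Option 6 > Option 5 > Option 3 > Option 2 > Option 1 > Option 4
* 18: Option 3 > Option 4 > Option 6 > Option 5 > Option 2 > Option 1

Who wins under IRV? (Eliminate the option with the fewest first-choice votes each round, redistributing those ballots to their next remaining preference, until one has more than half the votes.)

Round 1: Option 1 11, Option 2 14, Option 3 26, Option 4 0, Option 5 17, Option 6 9. Option 4 eliminated.
Round 2: Option 1 11, Option 2 14, Option 3 26, Option 5 17, Option 6 9. Option 6 eliminated.
Round 3: Option 1 11, Option 2 14, Option 3 26, Option 5 26. Option 1 eliminated.
Round 4: Option 2 14, Option 3 37, Option 5 26. Option 2 eliminated.
Round 5: Option 3 37, Option 5 40. Option 5 has a majority (≥39).

Option 5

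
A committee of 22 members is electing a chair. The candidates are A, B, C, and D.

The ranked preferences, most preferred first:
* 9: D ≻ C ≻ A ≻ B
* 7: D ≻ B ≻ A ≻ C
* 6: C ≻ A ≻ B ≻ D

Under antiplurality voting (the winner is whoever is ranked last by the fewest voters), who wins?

Last-place votes: A 0, B 9, C 7, D 6.

A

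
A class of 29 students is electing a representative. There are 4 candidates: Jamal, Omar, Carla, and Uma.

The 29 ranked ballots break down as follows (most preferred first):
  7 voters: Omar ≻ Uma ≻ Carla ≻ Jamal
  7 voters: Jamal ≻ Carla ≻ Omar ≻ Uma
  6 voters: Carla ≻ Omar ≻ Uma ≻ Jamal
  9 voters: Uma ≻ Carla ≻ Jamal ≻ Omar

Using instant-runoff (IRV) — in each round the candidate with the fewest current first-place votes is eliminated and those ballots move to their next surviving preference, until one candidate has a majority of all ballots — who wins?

Round 1: Jamal 7, Omar 7, Carla 6, Uma 9. Carla eliminated.
Round 2: Jamal 7, Omar 13, Uma 9. Jamal eliminated.
Round 3: Omar 20, Uma 9. Omar has a majority (≥15).

Omar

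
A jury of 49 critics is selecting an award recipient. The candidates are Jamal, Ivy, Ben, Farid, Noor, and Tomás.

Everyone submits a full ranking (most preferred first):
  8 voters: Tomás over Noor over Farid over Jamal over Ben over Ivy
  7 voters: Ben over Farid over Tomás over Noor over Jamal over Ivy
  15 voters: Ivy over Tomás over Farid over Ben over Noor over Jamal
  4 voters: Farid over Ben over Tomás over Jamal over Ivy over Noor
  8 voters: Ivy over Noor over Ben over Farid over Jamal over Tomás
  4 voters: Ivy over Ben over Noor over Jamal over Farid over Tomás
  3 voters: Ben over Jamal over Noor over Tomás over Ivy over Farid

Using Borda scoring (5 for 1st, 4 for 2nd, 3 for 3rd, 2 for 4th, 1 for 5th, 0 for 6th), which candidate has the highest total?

Ben

Jamal: 8×2 + 7×1 + 15×0 + 4×2 + 8×1 + 4×2 + 3×4 = 59
Ivy: 8×0 + 7×0 + 15×5 + 4×1 + 8×5 + 4×5 + 3×1 = 142
Ben: 8×1 + 7×5 + 15×2 + 4×4 + 8×3 + 4×4 + 3×5 = 144
Farid: 8×3 + 7×4 + 15×3 + 4×5 + 8×2 + 4×1 + 3×0 = 137
Noor: 8×4 + 7×2 + 15×1 + 4×0 + 8×4 + 4×3 + 3×3 = 114
Tomás: 8×5 + 7×3 + 15×4 + 4×3 + 8×0 + 4×0 + 3×2 = 139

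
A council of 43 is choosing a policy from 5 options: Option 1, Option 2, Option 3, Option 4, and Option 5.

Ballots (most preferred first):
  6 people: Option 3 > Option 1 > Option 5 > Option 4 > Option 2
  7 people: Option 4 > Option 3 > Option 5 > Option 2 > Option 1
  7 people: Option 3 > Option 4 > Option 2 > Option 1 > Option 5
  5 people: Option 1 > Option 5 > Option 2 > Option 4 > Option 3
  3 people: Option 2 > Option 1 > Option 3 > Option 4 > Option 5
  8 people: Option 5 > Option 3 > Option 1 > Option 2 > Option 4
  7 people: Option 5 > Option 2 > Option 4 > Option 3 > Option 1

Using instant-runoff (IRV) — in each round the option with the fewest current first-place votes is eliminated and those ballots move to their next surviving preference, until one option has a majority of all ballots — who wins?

Option 3

Round 1: Option 1 5, Option 2 3, Option 3 13, Option 4 7, Option 5 15. Option 2 eliminated.
Round 2: Option 1 8, Option 3 13, Option 4 7, Option 5 15. Option 4 eliminated.
Round 3: Option 1 8, Option 3 20, Option 5 15. Option 1 eliminated.
Round 4: Option 3 23, Option 5 20. Option 3 has a majority (≥22).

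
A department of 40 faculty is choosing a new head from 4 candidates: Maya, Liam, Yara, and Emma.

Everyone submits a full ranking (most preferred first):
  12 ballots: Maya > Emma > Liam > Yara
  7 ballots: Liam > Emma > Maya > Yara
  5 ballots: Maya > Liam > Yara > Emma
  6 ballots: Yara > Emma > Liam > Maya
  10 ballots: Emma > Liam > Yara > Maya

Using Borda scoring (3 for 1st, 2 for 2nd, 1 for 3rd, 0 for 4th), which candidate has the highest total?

Maya: 12×3 + 7×1 + 5×3 + 6×0 + 10×0 = 58
Liam: 12×1 + 7×3 + 5×2 + 6×1 + 10×2 = 69
Yara: 12×0 + 7×0 + 5×1 + 6×3 + 10×1 = 33
Emma: 12×2 + 7×2 + 5×0 + 6×2 + 10×3 = 80

Emma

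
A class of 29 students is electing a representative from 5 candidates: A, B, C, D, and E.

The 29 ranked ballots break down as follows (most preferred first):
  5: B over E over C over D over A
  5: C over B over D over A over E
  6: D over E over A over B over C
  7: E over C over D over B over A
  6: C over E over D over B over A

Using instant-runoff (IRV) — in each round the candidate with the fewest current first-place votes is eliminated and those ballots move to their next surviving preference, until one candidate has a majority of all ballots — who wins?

Round 1: A 0, B 5, C 11, D 6, E 7. A eliminated.
Round 2: B 5, C 11, D 6, E 7. B eliminated.
Round 3: C 11, D 6, E 12. D eliminated.
Round 4: C 11, E 18. E has a majority (≥15).

E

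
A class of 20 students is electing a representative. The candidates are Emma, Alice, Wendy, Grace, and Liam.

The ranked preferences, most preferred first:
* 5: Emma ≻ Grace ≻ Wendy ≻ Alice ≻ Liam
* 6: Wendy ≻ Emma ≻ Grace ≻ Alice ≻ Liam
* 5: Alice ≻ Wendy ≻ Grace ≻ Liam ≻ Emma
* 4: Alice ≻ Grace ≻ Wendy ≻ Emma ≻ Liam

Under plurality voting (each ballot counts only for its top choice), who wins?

Alice

First-place votes: Emma 5, Alice 9, Wendy 6, Grace 0, Liam 0.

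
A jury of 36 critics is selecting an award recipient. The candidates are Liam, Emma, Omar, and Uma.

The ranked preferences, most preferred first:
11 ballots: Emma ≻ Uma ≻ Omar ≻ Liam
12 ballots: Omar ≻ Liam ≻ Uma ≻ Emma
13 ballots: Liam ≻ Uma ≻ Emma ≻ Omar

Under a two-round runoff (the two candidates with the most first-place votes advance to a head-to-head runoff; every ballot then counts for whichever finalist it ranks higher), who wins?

Round 1 first-place votes: Liam 13, Emma 11, Omar 12, Uma 0. Liam and Omar advance.
Runoff: Liam is ranked above Omar on 13 ballots, Omar above Liam on 23.

Omar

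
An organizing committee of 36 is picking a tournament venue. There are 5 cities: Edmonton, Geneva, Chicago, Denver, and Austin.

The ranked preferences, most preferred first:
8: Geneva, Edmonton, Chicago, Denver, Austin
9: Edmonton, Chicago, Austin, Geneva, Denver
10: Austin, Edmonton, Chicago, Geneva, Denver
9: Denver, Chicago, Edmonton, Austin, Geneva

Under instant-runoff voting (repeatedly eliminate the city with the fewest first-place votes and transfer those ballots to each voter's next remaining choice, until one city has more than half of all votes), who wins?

Edmonton

Round 1: Edmonton 9, Geneva 8, Chicago 0, Denver 9, Austin 10. Chicago eliminated.
Round 2: Edmonton 9, Geneva 8, Denver 9, Austin 10. Geneva eliminated.
Round 3: Edmonton 17, Denver 9, Austin 10. Denver eliminated.
Round 4: Edmonton 26, Austin 10. Edmonton has a majority (≥19).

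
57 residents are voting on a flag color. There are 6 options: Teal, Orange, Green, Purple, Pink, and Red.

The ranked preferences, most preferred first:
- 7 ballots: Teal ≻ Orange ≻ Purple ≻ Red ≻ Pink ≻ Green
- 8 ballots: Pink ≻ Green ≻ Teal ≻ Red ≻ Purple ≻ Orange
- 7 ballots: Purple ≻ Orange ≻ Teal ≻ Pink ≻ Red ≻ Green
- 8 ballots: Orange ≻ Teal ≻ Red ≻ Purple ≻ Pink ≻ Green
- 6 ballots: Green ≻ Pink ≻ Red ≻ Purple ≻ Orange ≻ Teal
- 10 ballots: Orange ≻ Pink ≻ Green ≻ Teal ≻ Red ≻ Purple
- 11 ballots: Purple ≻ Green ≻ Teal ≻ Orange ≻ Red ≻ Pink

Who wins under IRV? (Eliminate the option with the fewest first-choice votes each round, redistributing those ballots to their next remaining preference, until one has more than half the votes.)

Purple

Round 1: Teal 7, Orange 18, Green 6, Purple 18, Pink 8, Red 0. Red eliminated.
Round 2: Teal 7, Orange 18, Green 6, Purple 18, Pink 8. Green eliminated.
Round 3: Teal 7, Orange 18, Purple 18, Pink 14. Teal eliminated.
Round 4: Orange 25, Purple 18, Pink 14. Pink eliminated.
Round 5: Orange 25, Purple 32. Purple has a majority (≥29).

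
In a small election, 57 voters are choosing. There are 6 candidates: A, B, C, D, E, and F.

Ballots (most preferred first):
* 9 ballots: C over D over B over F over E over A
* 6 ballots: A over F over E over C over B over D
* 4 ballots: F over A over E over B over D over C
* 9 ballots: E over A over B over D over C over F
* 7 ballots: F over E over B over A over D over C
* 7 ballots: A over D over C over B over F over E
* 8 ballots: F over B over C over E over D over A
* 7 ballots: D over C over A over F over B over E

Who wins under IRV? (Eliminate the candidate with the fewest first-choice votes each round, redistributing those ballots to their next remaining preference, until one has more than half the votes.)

A

Round 1: A 13, B 0, C 9, D 7, E 9, F 19. B eliminated.
Round 2: A 13, C 9, D 7, E 9, F 19. D eliminated.
Round 3: A 13, C 16, E 9, F 19. E eliminated.
Round 4: A 22, C 16, F 19. C eliminated.
Round 5: A 29, F 28. A has a majority (≥29).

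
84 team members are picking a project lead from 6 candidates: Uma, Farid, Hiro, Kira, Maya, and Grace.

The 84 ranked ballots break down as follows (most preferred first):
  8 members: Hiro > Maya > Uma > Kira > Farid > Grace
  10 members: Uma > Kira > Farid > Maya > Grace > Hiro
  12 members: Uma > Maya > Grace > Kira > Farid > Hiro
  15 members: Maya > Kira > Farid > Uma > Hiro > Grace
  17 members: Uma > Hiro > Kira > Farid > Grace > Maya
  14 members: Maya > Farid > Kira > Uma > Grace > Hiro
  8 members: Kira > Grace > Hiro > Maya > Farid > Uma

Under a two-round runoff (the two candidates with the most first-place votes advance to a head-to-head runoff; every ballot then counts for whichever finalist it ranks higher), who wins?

Round 1 first-place votes: Uma 39, Farid 0, Hiro 8, Kira 8, Maya 29, Grace 0. Uma and Maya advance.
Runoff: Uma is ranked above Maya on 39 ballots, Maya above Uma on 45.

Maya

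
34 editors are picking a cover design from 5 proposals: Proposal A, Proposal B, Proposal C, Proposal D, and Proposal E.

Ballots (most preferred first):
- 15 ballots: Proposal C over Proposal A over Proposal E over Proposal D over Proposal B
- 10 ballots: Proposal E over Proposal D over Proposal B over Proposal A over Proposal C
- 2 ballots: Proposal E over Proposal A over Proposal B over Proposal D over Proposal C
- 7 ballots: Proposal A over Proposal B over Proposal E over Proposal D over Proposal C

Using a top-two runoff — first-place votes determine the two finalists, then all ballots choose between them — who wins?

Proposal E

Round 1 first-place votes: Proposal A 7, Proposal B 0, Proposal C 15, Proposal D 0, Proposal E 12. Proposal C and Proposal E advance.
Runoff: Proposal C is ranked above Proposal E on 15 ballots, Proposal E above Proposal C on 19.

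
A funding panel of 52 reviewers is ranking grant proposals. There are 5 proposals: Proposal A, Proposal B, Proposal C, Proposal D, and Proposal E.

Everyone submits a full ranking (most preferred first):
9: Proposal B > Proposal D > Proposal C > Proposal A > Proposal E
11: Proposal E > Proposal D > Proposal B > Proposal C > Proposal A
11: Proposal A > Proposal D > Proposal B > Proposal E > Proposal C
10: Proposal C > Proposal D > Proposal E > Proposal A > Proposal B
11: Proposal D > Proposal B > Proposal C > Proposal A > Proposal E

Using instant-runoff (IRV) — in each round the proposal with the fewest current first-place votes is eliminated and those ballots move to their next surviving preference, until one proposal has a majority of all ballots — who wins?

Round 1: Proposal A 11, Proposal B 9, Proposal C 10, Proposal D 11, Proposal E 11. Proposal B eliminated.
Round 2: Proposal A 11, Proposal C 10, Proposal D 20, Proposal E 11. Proposal C eliminated.
Round 3: Proposal A 11, Proposal D 30, Proposal E 11. Proposal D has a majority (≥27).

Proposal D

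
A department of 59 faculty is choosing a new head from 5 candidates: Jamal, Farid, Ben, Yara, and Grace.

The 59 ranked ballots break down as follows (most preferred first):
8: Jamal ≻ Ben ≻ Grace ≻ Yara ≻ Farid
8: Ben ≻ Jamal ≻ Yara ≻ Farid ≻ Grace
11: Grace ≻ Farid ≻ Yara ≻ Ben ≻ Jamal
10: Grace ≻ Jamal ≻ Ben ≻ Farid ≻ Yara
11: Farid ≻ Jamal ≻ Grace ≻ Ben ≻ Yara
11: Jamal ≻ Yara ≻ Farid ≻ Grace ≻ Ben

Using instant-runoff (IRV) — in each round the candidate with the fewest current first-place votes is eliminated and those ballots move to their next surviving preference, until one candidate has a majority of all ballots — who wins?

Jamal

Round 1: Jamal 19, Farid 11, Ben 8, Yara 0, Grace 21. Yara eliminated.
Round 2: Jamal 19, Farid 11, Ben 8, Grace 21. Ben eliminated.
Round 3: Jamal 27, Farid 11, Grace 21. Farid eliminated.
Round 4: Jamal 38, Grace 21. Jamal has a majority (≥30).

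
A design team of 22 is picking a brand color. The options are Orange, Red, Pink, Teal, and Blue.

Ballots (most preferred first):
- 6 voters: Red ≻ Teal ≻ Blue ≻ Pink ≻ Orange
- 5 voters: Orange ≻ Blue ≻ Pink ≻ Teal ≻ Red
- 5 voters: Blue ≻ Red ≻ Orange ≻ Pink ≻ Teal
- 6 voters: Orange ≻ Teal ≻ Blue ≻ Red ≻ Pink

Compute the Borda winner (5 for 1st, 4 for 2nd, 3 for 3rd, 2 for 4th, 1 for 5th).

Orange: 6×1 + 5×5 + 5×3 + 6×5 = 76
Red: 6×5 + 5×1 + 5×4 + 6×2 = 67
Pink: 6×2 + 5×3 + 5×2 + 6×1 = 43
Teal: 6×4 + 5×2 + 5×1 + 6×4 = 63
Blue: 6×3 + 5×4 + 5×5 + 6×3 = 81

Blue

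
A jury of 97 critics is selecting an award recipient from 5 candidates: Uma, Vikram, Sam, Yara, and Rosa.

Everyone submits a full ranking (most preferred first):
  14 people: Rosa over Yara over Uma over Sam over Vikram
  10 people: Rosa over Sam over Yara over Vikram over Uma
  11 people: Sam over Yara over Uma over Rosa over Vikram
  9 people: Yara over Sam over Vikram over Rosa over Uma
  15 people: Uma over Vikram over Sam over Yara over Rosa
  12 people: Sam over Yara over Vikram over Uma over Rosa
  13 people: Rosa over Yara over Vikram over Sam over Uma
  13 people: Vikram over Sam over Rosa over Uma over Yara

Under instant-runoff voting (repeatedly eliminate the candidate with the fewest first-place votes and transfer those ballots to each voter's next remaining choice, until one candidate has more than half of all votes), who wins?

Round 1: Uma 15, Vikram 13, Sam 23, Yara 9, Rosa 37. Yara eliminated.
Round 2: Uma 15, Vikram 13, Sam 32, Rosa 37. Vikram eliminated.
Round 3: Uma 15, Sam 45, Rosa 37. Uma eliminated.
Round 4: Sam 60, Rosa 37. Sam has a majority (≥49).

Sam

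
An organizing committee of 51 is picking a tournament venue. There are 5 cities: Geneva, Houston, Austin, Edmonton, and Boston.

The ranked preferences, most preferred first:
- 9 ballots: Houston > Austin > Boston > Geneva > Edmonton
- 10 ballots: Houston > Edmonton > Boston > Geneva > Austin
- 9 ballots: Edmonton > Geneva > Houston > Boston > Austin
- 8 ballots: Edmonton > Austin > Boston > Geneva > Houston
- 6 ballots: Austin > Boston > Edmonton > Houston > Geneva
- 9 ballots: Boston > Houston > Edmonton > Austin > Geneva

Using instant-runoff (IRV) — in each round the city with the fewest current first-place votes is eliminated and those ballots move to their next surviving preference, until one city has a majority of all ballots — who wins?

Houston

Round 1: Geneva 0, Houston 19, Austin 6, Edmonton 17, Boston 9. Geneva eliminated.
Round 2: Houston 19, Austin 6, Edmonton 17, Boston 9. Austin eliminated.
Round 3: Houston 19, Edmonton 17, Boston 15. Boston eliminated.
Round 4: Houston 28, Edmonton 23. Houston has a majority (≥26).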